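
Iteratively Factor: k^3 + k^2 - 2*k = (k + 2)*(k^2 - k) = k*(k + 2)*(k - 1)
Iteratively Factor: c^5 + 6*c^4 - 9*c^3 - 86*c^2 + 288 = (c + 4)*(c^4 + 2*c^3 - 17*c^2 - 18*c + 72) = (c - 2)*(c + 4)*(c^3 + 4*c^2 - 9*c - 36) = (c - 3)*(c - 2)*(c + 4)*(c^2 + 7*c + 12) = (c - 3)*(c - 2)*(c + 4)^2*(c + 3)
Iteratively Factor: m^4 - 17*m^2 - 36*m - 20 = (m + 1)*(m^3 - m^2 - 16*m - 20) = (m + 1)*(m + 2)*(m^2 - 3*m - 10) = (m - 5)*(m + 1)*(m + 2)*(m + 2)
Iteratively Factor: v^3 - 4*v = (v - 2)*(v^2 + 2*v) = v*(v - 2)*(v + 2)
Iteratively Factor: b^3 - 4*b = (b - 2)*(b^2 + 2*b) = (b - 2)*(b + 2)*(b)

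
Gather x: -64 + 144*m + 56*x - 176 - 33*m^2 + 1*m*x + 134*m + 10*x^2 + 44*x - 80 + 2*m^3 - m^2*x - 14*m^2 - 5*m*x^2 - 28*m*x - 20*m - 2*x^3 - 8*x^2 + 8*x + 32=2*m^3 - 47*m^2 + 258*m - 2*x^3 + x^2*(2 - 5*m) + x*(-m^2 - 27*m + 108) - 288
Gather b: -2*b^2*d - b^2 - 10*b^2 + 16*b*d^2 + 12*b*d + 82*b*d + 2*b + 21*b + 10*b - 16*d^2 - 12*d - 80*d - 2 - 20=b^2*(-2*d - 11) + b*(16*d^2 + 94*d + 33) - 16*d^2 - 92*d - 22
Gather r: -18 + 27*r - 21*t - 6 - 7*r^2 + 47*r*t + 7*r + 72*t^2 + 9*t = -7*r^2 + r*(47*t + 34) + 72*t^2 - 12*t - 24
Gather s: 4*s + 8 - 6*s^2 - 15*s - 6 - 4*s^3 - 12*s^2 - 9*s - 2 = -4*s^3 - 18*s^2 - 20*s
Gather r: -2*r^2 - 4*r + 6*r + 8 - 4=-2*r^2 + 2*r + 4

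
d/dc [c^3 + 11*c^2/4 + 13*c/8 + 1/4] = 3*c^2 + 11*c/2 + 13/8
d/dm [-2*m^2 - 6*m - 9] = -4*m - 6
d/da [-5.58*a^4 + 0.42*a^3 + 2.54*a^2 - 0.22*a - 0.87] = -22.32*a^3 + 1.26*a^2 + 5.08*a - 0.22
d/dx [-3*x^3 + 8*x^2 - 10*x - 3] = -9*x^2 + 16*x - 10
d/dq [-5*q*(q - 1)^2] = 5*(1 - 3*q)*(q - 1)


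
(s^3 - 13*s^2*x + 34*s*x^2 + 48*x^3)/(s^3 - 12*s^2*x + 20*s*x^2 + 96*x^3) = (s + x)/(s + 2*x)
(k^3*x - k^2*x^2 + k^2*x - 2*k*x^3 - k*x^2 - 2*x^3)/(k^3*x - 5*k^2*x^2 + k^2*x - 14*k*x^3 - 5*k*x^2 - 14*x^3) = (-k^2 + k*x + 2*x^2)/(-k^2 + 5*k*x + 14*x^2)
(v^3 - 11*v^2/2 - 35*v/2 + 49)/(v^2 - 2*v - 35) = (v^2 + 3*v/2 - 7)/(v + 5)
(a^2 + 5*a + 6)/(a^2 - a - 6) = (a + 3)/(a - 3)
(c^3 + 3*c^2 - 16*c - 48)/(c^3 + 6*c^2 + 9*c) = (c^2 - 16)/(c*(c + 3))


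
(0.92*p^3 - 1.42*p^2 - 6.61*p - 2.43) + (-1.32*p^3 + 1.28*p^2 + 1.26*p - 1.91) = -0.4*p^3 - 0.14*p^2 - 5.35*p - 4.34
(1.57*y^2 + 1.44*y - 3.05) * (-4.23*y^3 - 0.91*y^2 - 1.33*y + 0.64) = -6.6411*y^5 - 7.5199*y^4 + 9.503*y^3 + 1.8651*y^2 + 4.9781*y - 1.952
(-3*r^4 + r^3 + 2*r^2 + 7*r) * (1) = -3*r^4 + r^3 + 2*r^2 + 7*r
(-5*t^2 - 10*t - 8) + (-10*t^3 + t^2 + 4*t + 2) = -10*t^3 - 4*t^2 - 6*t - 6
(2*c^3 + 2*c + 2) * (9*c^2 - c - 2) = 18*c^5 - 2*c^4 + 14*c^3 + 16*c^2 - 6*c - 4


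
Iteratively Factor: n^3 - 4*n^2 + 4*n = (n - 2)*(n^2 - 2*n) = n*(n - 2)*(n - 2)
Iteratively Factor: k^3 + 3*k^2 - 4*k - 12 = (k + 3)*(k^2 - 4) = (k - 2)*(k + 3)*(k + 2)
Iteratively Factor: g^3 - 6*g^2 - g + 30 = (g + 2)*(g^2 - 8*g + 15) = (g - 3)*(g + 2)*(g - 5)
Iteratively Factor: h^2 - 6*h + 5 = (h - 1)*(h - 5)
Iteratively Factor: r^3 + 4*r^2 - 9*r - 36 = (r - 3)*(r^2 + 7*r + 12) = (r - 3)*(r + 3)*(r + 4)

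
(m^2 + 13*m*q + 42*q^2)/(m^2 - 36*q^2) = (-m - 7*q)/(-m + 6*q)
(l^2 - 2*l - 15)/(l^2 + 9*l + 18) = (l - 5)/(l + 6)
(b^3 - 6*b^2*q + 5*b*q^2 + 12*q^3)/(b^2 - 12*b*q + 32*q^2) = (-b^2 + 2*b*q + 3*q^2)/(-b + 8*q)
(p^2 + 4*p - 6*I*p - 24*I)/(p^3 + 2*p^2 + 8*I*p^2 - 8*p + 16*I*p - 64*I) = (p - 6*I)/(p^2 + p*(-2 + 8*I) - 16*I)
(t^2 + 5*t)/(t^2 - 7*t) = (t + 5)/(t - 7)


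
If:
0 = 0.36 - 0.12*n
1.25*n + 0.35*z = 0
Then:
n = 3.00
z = -10.71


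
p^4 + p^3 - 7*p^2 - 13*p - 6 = (p - 3)*(p + 1)^2*(p + 2)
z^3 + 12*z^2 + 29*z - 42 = (z - 1)*(z + 6)*(z + 7)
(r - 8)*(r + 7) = r^2 - r - 56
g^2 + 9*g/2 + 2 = (g + 1/2)*(g + 4)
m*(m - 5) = m^2 - 5*m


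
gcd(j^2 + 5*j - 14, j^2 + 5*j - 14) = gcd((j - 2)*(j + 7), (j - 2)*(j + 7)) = j^2 + 5*j - 14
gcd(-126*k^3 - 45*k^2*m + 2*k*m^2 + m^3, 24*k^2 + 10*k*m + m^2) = 6*k + m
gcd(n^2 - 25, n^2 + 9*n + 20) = n + 5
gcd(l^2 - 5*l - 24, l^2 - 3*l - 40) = l - 8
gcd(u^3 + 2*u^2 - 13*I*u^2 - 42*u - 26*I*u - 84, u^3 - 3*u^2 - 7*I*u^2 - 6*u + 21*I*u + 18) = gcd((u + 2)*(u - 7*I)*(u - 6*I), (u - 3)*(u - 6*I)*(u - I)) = u - 6*I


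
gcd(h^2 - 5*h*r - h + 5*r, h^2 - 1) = h - 1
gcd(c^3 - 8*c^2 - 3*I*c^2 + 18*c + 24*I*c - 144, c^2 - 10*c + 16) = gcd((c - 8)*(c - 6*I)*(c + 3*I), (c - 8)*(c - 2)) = c - 8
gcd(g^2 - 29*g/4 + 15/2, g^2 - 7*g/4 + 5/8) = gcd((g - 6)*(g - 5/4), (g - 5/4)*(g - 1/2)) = g - 5/4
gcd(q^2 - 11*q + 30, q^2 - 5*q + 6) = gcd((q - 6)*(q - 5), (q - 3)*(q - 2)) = 1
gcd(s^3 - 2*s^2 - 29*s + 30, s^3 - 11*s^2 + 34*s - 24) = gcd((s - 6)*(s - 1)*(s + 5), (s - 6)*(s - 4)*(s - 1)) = s^2 - 7*s + 6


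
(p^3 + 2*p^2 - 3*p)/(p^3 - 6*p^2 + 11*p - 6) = p*(p + 3)/(p^2 - 5*p + 6)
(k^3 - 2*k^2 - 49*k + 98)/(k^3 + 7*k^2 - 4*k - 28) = (k - 7)/(k + 2)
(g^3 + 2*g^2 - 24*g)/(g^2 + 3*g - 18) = g*(g - 4)/(g - 3)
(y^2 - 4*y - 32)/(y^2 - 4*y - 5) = (-y^2 + 4*y + 32)/(-y^2 + 4*y + 5)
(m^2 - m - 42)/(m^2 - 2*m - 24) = (-m^2 + m + 42)/(-m^2 + 2*m + 24)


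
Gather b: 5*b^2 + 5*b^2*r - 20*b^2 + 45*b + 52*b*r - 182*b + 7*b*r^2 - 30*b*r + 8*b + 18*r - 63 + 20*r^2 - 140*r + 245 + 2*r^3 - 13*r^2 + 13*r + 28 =b^2*(5*r - 15) + b*(7*r^2 + 22*r - 129) + 2*r^3 + 7*r^2 - 109*r + 210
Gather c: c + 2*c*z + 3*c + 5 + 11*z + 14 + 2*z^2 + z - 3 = c*(2*z + 4) + 2*z^2 + 12*z + 16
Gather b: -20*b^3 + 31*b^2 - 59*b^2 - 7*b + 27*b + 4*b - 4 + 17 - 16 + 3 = -20*b^3 - 28*b^2 + 24*b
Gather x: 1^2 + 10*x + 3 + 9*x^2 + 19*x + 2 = 9*x^2 + 29*x + 6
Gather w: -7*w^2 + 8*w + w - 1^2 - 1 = -7*w^2 + 9*w - 2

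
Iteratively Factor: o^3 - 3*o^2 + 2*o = (o - 1)*(o^2 - 2*o) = (o - 2)*(o - 1)*(o)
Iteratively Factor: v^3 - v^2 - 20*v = (v + 4)*(v^2 - 5*v) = (v - 5)*(v + 4)*(v)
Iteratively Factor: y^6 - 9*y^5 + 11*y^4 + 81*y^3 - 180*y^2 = (y)*(y^5 - 9*y^4 + 11*y^3 + 81*y^2 - 180*y) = y*(y - 3)*(y^4 - 6*y^3 - 7*y^2 + 60*y) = y*(y - 4)*(y - 3)*(y^3 - 2*y^2 - 15*y) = y*(y - 4)*(y - 3)*(y + 3)*(y^2 - 5*y) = y^2*(y - 4)*(y - 3)*(y + 3)*(y - 5)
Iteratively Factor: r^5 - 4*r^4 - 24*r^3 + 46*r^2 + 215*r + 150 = (r + 3)*(r^4 - 7*r^3 - 3*r^2 + 55*r + 50) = (r - 5)*(r + 3)*(r^3 - 2*r^2 - 13*r - 10) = (r - 5)^2*(r + 3)*(r^2 + 3*r + 2) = (r - 5)^2*(r + 2)*(r + 3)*(r + 1)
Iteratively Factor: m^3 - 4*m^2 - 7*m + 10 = (m - 5)*(m^2 + m - 2) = (m - 5)*(m - 1)*(m + 2)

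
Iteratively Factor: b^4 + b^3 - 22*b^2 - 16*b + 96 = (b + 3)*(b^3 - 2*b^2 - 16*b + 32) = (b + 3)*(b + 4)*(b^2 - 6*b + 8) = (b - 4)*(b + 3)*(b + 4)*(b - 2)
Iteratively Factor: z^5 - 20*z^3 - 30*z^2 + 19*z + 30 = (z - 1)*(z^4 + z^3 - 19*z^2 - 49*z - 30) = (z - 1)*(z + 3)*(z^3 - 2*z^2 - 13*z - 10) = (z - 5)*(z - 1)*(z + 3)*(z^2 + 3*z + 2) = (z - 5)*(z - 1)*(z + 1)*(z + 3)*(z + 2)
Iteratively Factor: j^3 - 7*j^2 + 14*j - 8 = (j - 4)*(j^2 - 3*j + 2) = (j - 4)*(j - 2)*(j - 1)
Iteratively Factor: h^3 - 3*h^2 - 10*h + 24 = (h + 3)*(h^2 - 6*h + 8) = (h - 4)*(h + 3)*(h - 2)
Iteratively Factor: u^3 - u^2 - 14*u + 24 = (u - 2)*(u^2 + u - 12) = (u - 3)*(u - 2)*(u + 4)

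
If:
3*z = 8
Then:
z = 8/3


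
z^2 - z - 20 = (z - 5)*(z + 4)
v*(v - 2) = v^2 - 2*v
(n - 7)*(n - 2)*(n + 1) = n^3 - 8*n^2 + 5*n + 14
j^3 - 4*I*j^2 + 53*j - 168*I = (j - 8*I)*(j - 3*I)*(j + 7*I)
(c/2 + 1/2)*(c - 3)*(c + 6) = c^3/2 + 2*c^2 - 15*c/2 - 9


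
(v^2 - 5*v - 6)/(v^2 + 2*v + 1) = (v - 6)/(v + 1)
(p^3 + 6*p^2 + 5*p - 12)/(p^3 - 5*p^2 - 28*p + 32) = (p + 3)/(p - 8)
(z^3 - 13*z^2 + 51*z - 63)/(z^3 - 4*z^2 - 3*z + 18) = (z - 7)/(z + 2)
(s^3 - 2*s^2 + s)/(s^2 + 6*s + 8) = s*(s^2 - 2*s + 1)/(s^2 + 6*s + 8)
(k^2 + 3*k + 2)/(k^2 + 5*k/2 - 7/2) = 2*(k^2 + 3*k + 2)/(2*k^2 + 5*k - 7)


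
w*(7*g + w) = 7*g*w + w^2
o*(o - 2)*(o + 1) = o^3 - o^2 - 2*o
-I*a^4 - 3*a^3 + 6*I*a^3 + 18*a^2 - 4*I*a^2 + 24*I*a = a*(a - 6)*(a - 4*I)*(-I*a + 1)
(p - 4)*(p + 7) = p^2 + 3*p - 28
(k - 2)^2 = k^2 - 4*k + 4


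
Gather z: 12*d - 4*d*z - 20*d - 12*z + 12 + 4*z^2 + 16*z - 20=-8*d + 4*z^2 + z*(4 - 4*d) - 8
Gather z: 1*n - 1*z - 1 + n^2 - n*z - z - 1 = n^2 + n + z*(-n - 2) - 2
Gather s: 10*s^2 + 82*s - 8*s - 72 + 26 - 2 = 10*s^2 + 74*s - 48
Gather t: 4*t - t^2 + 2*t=-t^2 + 6*t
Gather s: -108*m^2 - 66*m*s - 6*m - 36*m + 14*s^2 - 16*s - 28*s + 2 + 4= -108*m^2 - 42*m + 14*s^2 + s*(-66*m - 44) + 6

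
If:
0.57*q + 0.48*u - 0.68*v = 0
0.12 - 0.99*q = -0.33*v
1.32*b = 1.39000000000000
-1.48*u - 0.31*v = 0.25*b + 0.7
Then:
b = 1.05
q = -0.02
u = -0.56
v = -0.41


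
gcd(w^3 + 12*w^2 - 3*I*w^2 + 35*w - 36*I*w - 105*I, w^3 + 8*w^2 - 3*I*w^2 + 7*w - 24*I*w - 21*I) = w^2 + w*(7 - 3*I) - 21*I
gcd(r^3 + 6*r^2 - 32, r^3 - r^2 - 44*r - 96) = r + 4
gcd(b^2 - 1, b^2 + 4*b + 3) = b + 1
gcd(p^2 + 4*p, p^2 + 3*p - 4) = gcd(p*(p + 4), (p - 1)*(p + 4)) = p + 4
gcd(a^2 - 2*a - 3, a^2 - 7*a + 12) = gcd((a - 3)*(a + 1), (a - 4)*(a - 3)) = a - 3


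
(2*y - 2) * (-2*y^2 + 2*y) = -4*y^3 + 8*y^2 - 4*y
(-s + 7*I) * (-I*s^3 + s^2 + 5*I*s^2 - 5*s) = I*s^4 + 6*s^3 - 5*I*s^3 - 30*s^2 + 7*I*s^2 - 35*I*s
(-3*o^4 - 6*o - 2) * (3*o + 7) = -9*o^5 - 21*o^4 - 18*o^2 - 48*o - 14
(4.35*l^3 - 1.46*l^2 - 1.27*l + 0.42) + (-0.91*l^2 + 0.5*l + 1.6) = 4.35*l^3 - 2.37*l^2 - 0.77*l + 2.02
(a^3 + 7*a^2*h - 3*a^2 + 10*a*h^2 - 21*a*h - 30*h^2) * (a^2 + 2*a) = a^5 + 7*a^4*h - a^4 + 10*a^3*h^2 - 7*a^3*h - 6*a^3 - 10*a^2*h^2 - 42*a^2*h - 60*a*h^2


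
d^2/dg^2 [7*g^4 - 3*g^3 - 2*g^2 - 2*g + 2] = 84*g^2 - 18*g - 4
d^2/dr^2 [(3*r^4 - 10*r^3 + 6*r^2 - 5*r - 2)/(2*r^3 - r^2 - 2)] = 2*(7*r^6 - 24*r^5 - 240*r^4 + 215*r^3 - 90*r^2 - 114*r + 28)/(8*r^9 - 12*r^8 + 6*r^7 - 25*r^6 + 24*r^5 - 6*r^4 + 24*r^3 - 12*r^2 - 8)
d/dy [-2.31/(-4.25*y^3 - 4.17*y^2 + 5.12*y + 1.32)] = (-29.4525*y^2 - 19.2654*y + 11.8272)/(4.25*y^3 + 4.17*y^2 - 5.12*y - 1.32)^2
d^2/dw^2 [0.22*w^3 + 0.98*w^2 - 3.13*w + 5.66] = 1.32*w + 1.96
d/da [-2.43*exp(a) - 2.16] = -2.43*exp(a)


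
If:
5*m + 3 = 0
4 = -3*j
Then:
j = -4/3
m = -3/5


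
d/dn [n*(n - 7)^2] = (n - 7)*(3*n - 7)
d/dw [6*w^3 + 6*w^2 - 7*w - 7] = 18*w^2 + 12*w - 7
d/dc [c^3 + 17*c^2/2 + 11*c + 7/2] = 3*c^2 + 17*c + 11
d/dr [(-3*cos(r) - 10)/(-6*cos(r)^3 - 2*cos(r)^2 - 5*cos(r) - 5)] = 4*(36*cos(r)^3 + 186*cos(r)^2 + 40*cos(r) + 35)*sin(r)/(-4*sin(r)^2 + 19*cos(r) + 3*cos(3*r) + 14)^2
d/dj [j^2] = 2*j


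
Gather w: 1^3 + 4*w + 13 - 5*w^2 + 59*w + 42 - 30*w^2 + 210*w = -35*w^2 + 273*w + 56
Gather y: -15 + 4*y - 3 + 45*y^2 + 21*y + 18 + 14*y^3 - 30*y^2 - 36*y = 14*y^3 + 15*y^2 - 11*y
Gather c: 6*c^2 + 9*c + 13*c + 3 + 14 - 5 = 6*c^2 + 22*c + 12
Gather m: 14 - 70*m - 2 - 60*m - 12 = -130*m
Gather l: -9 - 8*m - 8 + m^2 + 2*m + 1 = m^2 - 6*m - 16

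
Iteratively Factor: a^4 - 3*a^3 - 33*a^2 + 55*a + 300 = (a + 4)*(a^3 - 7*a^2 - 5*a + 75) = (a + 3)*(a + 4)*(a^2 - 10*a + 25) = (a - 5)*(a + 3)*(a + 4)*(a - 5)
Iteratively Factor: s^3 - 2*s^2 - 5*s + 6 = (s - 3)*(s^2 + s - 2) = (s - 3)*(s - 1)*(s + 2)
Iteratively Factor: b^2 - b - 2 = (b + 1)*(b - 2)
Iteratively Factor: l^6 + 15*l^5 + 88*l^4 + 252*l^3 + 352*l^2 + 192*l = (l + 2)*(l^5 + 13*l^4 + 62*l^3 + 128*l^2 + 96*l) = (l + 2)^2*(l^4 + 11*l^3 + 40*l^2 + 48*l) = (l + 2)^2*(l + 4)*(l^3 + 7*l^2 + 12*l) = (l + 2)^2*(l + 4)^2*(l^2 + 3*l) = (l + 2)^2*(l + 3)*(l + 4)^2*(l)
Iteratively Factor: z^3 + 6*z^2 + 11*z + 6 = (z + 3)*(z^2 + 3*z + 2) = (z + 2)*(z + 3)*(z + 1)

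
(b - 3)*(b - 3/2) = b^2 - 9*b/2 + 9/2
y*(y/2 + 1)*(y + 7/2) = y^3/2 + 11*y^2/4 + 7*y/2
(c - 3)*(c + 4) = c^2 + c - 12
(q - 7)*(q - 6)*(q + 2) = q^3 - 11*q^2 + 16*q + 84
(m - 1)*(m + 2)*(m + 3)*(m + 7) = m^4 + 11*m^3 + 29*m^2 + m - 42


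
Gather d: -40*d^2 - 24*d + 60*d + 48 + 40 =-40*d^2 + 36*d + 88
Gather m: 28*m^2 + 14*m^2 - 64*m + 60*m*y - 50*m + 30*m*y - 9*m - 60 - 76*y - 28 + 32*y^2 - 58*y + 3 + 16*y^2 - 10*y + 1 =42*m^2 + m*(90*y - 123) + 48*y^2 - 144*y - 84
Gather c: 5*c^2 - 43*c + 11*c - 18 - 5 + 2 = 5*c^2 - 32*c - 21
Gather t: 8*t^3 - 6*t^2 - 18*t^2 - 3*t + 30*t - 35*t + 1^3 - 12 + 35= 8*t^3 - 24*t^2 - 8*t + 24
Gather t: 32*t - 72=32*t - 72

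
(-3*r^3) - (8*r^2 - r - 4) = -3*r^3 - 8*r^2 + r + 4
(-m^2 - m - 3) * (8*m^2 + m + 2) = -8*m^4 - 9*m^3 - 27*m^2 - 5*m - 6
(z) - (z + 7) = -7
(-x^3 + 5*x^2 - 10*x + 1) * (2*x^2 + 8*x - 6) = -2*x^5 + 2*x^4 + 26*x^3 - 108*x^2 + 68*x - 6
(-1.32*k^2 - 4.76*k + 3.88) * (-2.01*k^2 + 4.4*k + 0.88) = 2.6532*k^4 + 3.7596*k^3 - 29.9044*k^2 + 12.8832*k + 3.4144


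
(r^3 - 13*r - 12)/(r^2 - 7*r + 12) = (r^2 + 4*r + 3)/(r - 3)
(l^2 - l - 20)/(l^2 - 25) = (l + 4)/(l + 5)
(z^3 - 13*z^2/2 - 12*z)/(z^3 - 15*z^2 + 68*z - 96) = z*(2*z + 3)/(2*(z^2 - 7*z + 12))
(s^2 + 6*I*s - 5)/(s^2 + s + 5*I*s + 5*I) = (s + I)/(s + 1)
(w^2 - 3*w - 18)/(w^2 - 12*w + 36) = (w + 3)/(w - 6)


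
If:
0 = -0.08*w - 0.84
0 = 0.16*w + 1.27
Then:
No Solution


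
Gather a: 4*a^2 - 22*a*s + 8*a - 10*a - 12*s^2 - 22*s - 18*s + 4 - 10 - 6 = 4*a^2 + a*(-22*s - 2) - 12*s^2 - 40*s - 12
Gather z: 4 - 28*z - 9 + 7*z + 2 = -21*z - 3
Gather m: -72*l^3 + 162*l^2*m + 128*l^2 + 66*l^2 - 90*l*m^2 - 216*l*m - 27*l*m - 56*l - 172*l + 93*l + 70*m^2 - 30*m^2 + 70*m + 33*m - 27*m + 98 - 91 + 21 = -72*l^3 + 194*l^2 - 135*l + m^2*(40 - 90*l) + m*(162*l^2 - 243*l + 76) + 28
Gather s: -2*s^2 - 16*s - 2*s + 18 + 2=-2*s^2 - 18*s + 20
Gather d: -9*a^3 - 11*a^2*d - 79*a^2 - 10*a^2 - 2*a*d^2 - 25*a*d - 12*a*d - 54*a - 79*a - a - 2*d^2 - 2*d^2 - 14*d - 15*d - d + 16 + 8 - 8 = -9*a^3 - 89*a^2 - 134*a + d^2*(-2*a - 4) + d*(-11*a^2 - 37*a - 30) + 16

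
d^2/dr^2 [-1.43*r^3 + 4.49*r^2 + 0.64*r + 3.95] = 8.98 - 8.58*r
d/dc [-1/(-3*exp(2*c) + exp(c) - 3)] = (1 - 6*exp(c))*exp(c)/(3*exp(2*c) - exp(c) + 3)^2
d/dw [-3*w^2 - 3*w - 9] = -6*w - 3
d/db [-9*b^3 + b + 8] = 1 - 27*b^2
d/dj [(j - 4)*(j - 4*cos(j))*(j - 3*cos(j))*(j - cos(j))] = (j - 4)*(j - 4*cos(j))*(j - 3*cos(j))*(sin(j) + 1) + (j - 4)*(j - 4*cos(j))*(j - cos(j))*(3*sin(j) + 1) + (j - 4)*(j - 3*cos(j))*(j - cos(j))*(4*sin(j) + 1) + (j - 4*cos(j))*(j - 3*cos(j))*(j - cos(j))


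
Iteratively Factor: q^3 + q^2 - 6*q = (q - 2)*(q^2 + 3*q) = (q - 2)*(q + 3)*(q)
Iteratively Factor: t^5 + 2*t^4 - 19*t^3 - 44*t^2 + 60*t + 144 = (t + 2)*(t^4 - 19*t^2 - 6*t + 72) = (t + 2)*(t + 3)*(t^3 - 3*t^2 - 10*t + 24) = (t + 2)*(t + 3)^2*(t^2 - 6*t + 8) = (t - 4)*(t + 2)*(t + 3)^2*(t - 2)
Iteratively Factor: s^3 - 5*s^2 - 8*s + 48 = (s - 4)*(s^2 - s - 12) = (s - 4)^2*(s + 3)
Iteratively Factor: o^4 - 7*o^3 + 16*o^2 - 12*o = (o - 3)*(o^3 - 4*o^2 + 4*o) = (o - 3)*(o - 2)*(o^2 - 2*o) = o*(o - 3)*(o - 2)*(o - 2)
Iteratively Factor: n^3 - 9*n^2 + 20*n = (n - 5)*(n^2 - 4*n) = (n - 5)*(n - 4)*(n)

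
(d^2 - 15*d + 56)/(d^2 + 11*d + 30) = (d^2 - 15*d + 56)/(d^2 + 11*d + 30)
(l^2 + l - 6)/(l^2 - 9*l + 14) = (l + 3)/(l - 7)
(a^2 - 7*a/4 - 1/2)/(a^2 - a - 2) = (a + 1/4)/(a + 1)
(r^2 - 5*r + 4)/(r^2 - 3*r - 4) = (r - 1)/(r + 1)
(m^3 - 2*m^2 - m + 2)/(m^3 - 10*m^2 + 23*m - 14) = (m + 1)/(m - 7)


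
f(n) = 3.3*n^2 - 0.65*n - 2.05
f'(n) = 6.6*n - 0.65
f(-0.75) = 0.29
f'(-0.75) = -5.60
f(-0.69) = -0.03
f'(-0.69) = -5.20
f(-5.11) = 87.44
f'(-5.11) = -34.38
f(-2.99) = 29.40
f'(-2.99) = -20.38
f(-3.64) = 44.04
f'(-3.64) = -24.67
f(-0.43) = -1.16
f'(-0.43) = -3.49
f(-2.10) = 13.87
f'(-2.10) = -14.51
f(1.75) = 6.92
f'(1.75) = 10.90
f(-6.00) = 120.65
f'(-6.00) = -40.25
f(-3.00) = 29.60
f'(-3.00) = -20.45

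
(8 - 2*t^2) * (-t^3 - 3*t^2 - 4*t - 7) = 2*t^5 + 6*t^4 - 10*t^2 - 32*t - 56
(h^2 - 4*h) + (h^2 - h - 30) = 2*h^2 - 5*h - 30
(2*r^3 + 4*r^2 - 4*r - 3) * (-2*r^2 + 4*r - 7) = -4*r^5 + 10*r^3 - 38*r^2 + 16*r + 21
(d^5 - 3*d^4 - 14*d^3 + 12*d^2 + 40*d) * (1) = d^5 - 3*d^4 - 14*d^3 + 12*d^2 + 40*d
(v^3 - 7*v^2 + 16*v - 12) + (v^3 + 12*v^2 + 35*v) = 2*v^3 + 5*v^2 + 51*v - 12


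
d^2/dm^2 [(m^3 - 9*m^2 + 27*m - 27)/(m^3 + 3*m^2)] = 6*(-4*m^4 + 27*m^3 + 27*m^2 - 135*m - 243)/(m^4*(m^3 + 9*m^2 + 27*m + 27))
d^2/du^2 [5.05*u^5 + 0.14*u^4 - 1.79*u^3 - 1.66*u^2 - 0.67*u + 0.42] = 101.0*u^3 + 1.68*u^2 - 10.74*u - 3.32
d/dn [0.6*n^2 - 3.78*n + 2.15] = 1.2*n - 3.78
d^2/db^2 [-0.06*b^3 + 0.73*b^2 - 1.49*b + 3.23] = 1.46 - 0.36*b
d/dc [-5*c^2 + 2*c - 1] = 2 - 10*c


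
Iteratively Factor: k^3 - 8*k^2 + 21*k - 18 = (k - 3)*(k^2 - 5*k + 6) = (k - 3)^2*(k - 2)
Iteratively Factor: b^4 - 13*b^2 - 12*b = (b)*(b^3 - 13*b - 12) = b*(b - 4)*(b^2 + 4*b + 3) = b*(b - 4)*(b + 1)*(b + 3)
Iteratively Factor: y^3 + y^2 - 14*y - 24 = (y + 2)*(y^2 - y - 12) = (y + 2)*(y + 3)*(y - 4)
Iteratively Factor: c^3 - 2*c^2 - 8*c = (c + 2)*(c^2 - 4*c) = (c - 4)*(c + 2)*(c)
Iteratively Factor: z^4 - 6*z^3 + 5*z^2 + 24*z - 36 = (z + 2)*(z^3 - 8*z^2 + 21*z - 18) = (z - 3)*(z + 2)*(z^2 - 5*z + 6) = (z - 3)^2*(z + 2)*(z - 2)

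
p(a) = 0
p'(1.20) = 0.00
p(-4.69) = 0.00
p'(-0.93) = 0.00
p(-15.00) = 0.00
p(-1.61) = 0.00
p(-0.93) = 0.00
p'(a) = 0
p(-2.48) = 0.00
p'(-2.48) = 0.00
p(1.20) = 0.00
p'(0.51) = 0.00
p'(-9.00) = 0.00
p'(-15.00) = 0.00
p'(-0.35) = 0.00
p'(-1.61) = 0.00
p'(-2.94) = 0.00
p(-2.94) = 0.00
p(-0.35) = 0.00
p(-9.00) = 0.00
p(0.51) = 0.00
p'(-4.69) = 0.00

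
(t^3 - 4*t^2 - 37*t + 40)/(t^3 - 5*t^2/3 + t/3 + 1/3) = 3*(t^2 - 3*t - 40)/(3*t^2 - 2*t - 1)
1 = 1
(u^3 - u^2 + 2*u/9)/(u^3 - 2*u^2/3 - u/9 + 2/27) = 3*u/(3*u + 1)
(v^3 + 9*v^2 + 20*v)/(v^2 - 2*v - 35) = v*(v + 4)/(v - 7)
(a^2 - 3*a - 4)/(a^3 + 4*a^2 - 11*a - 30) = (a^2 - 3*a - 4)/(a^3 + 4*a^2 - 11*a - 30)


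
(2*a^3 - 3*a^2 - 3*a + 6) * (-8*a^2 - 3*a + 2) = -16*a^5 + 18*a^4 + 37*a^3 - 45*a^2 - 24*a + 12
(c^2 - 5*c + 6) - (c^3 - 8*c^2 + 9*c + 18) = -c^3 + 9*c^2 - 14*c - 12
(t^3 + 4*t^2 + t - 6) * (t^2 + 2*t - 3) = t^5 + 6*t^4 + 6*t^3 - 16*t^2 - 15*t + 18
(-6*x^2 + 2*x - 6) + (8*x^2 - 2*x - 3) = 2*x^2 - 9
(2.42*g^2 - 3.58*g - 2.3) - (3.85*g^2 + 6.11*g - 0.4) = -1.43*g^2 - 9.69*g - 1.9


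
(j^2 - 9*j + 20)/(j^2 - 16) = (j - 5)/(j + 4)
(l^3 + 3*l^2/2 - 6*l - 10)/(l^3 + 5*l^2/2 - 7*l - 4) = (2*l^3 + 3*l^2 - 12*l - 20)/(2*l^3 + 5*l^2 - 14*l - 8)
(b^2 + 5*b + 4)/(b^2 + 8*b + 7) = (b + 4)/(b + 7)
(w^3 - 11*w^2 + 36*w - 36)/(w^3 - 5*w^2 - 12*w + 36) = (w - 3)/(w + 3)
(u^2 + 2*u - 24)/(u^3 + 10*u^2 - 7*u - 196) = (u + 6)/(u^2 + 14*u + 49)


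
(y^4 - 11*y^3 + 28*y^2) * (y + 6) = y^5 - 5*y^4 - 38*y^3 + 168*y^2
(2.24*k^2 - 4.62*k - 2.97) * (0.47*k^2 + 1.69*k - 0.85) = 1.0528*k^4 + 1.6142*k^3 - 11.1077*k^2 - 1.0923*k + 2.5245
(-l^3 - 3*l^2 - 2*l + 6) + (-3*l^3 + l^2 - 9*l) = -4*l^3 - 2*l^2 - 11*l + 6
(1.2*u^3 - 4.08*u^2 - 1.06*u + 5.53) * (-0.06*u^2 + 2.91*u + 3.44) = -0.072*u^5 + 3.7368*u^4 - 7.6812*u^3 - 17.4516*u^2 + 12.4459*u + 19.0232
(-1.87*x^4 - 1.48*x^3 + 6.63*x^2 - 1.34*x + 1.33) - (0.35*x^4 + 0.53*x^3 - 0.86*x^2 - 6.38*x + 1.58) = -2.22*x^4 - 2.01*x^3 + 7.49*x^2 + 5.04*x - 0.25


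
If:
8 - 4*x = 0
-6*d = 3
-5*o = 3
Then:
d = -1/2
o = -3/5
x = 2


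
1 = 1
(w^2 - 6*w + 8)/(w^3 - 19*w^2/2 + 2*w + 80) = 2*(w - 2)/(2*w^2 - 11*w - 40)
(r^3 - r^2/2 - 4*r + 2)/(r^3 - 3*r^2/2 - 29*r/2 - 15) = (2*r^2 - 5*r + 2)/(2*r^2 - 7*r - 15)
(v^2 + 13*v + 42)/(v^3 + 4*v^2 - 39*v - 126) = (v + 6)/(v^2 - 3*v - 18)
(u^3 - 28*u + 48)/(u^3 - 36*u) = (u^2 - 6*u + 8)/(u*(u - 6))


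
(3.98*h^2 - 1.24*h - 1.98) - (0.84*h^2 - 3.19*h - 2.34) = 3.14*h^2 + 1.95*h + 0.36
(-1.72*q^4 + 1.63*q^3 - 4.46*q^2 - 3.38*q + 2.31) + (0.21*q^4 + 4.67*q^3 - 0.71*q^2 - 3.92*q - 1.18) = -1.51*q^4 + 6.3*q^3 - 5.17*q^2 - 7.3*q + 1.13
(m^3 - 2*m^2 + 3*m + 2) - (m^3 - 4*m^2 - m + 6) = 2*m^2 + 4*m - 4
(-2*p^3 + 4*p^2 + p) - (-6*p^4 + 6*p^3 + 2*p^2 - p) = 6*p^4 - 8*p^3 + 2*p^2 + 2*p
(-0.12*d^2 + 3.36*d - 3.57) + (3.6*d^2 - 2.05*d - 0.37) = 3.48*d^2 + 1.31*d - 3.94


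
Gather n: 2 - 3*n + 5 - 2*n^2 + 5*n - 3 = -2*n^2 + 2*n + 4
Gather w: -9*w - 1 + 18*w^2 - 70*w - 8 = 18*w^2 - 79*w - 9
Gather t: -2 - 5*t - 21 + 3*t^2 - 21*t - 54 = 3*t^2 - 26*t - 77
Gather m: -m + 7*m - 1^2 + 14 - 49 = 6*m - 36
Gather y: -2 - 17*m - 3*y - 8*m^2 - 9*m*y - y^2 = -8*m^2 - 17*m - y^2 + y*(-9*m - 3) - 2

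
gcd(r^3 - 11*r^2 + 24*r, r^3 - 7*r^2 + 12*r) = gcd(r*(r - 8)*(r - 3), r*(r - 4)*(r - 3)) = r^2 - 3*r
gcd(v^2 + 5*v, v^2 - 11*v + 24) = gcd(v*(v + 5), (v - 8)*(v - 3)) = 1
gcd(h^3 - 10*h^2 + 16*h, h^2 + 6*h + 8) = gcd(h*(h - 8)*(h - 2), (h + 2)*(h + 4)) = 1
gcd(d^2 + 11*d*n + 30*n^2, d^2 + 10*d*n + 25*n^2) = d + 5*n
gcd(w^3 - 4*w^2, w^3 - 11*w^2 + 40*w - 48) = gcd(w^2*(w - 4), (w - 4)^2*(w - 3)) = w - 4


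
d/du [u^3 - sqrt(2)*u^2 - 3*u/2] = 3*u^2 - 2*sqrt(2)*u - 3/2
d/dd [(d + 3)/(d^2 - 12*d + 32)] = (d^2 - 12*d - 2*(d - 6)*(d + 3) + 32)/(d^2 - 12*d + 32)^2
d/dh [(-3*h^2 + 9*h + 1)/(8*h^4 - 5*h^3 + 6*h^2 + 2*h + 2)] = (48*h^5 - 231*h^4 + 58*h^3 - 45*h^2 - 24*h + 16)/(64*h^8 - 80*h^7 + 121*h^6 - 28*h^5 + 48*h^4 + 4*h^3 + 28*h^2 + 8*h + 4)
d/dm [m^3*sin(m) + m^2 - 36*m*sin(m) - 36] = m^3*cos(m) + 3*m^2*sin(m) - 36*m*cos(m) + 2*m - 36*sin(m)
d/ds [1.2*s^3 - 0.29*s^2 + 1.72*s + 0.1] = 3.6*s^2 - 0.58*s + 1.72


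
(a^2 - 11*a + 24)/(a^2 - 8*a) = (a - 3)/a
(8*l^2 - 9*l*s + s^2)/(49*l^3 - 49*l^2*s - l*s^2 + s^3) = (-8*l + s)/(-49*l^2 + s^2)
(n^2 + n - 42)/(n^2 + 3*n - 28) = (n - 6)/(n - 4)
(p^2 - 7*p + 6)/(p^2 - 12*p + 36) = (p - 1)/(p - 6)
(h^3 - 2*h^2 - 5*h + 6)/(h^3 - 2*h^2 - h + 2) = (h^2 - h - 6)/(h^2 - h - 2)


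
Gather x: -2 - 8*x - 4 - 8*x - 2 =-16*x - 8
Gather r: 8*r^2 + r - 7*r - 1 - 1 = 8*r^2 - 6*r - 2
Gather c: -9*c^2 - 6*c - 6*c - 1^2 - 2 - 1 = -9*c^2 - 12*c - 4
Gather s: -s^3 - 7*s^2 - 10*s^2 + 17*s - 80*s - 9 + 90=-s^3 - 17*s^2 - 63*s + 81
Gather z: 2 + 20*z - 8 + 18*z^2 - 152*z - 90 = 18*z^2 - 132*z - 96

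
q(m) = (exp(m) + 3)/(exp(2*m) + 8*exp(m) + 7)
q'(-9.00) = 0.00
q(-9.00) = 0.43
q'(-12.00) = 0.00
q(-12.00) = 0.43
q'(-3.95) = -0.01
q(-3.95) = 0.42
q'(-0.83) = -0.08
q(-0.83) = 0.32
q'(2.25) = -0.05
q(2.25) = 0.07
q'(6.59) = -0.00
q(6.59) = 0.00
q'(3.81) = -0.02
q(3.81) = 0.02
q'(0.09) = -0.09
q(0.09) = 0.24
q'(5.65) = -0.00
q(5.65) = 0.00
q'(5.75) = -0.00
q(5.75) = 0.00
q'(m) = (exp(m) + 3)*(-2*exp(2*m) - 8*exp(m))/(exp(2*m) + 8*exp(m) + 7)^2 + exp(m)/(exp(2*m) + 8*exp(m) + 7) = (-2*(exp(m) + 3)*(exp(m) + 4) + exp(2*m) + 8*exp(m) + 7)*exp(m)/(exp(2*m) + 8*exp(m) + 7)^2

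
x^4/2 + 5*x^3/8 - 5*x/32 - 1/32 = (x/2 + 1/4)*(x - 1/2)*(x + 1/4)*(x + 1)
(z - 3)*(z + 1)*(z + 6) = z^3 + 4*z^2 - 15*z - 18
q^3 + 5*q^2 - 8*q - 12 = (q - 2)*(q + 1)*(q + 6)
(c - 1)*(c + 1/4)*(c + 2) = c^3 + 5*c^2/4 - 7*c/4 - 1/2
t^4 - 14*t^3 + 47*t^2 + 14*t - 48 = (t - 8)*(t - 6)*(t - 1)*(t + 1)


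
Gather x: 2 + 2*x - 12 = 2*x - 10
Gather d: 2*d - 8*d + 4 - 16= -6*d - 12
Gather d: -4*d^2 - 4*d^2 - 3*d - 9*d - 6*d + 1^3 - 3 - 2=-8*d^2 - 18*d - 4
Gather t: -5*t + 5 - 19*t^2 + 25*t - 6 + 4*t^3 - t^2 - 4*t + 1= 4*t^3 - 20*t^2 + 16*t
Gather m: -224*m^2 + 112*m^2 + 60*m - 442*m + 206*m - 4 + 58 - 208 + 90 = -112*m^2 - 176*m - 64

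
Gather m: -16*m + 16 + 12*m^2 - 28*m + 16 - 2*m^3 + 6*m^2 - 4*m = -2*m^3 + 18*m^2 - 48*m + 32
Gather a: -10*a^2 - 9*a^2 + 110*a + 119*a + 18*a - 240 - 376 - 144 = -19*a^2 + 247*a - 760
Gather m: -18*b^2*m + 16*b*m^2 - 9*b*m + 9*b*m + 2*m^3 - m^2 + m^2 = -18*b^2*m + 16*b*m^2 + 2*m^3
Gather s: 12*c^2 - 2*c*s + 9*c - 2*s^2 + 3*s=12*c^2 + 9*c - 2*s^2 + s*(3 - 2*c)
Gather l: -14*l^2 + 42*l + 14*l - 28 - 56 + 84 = -14*l^2 + 56*l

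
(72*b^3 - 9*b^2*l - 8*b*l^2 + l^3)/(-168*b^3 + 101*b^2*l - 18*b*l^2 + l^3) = (-3*b - l)/(7*b - l)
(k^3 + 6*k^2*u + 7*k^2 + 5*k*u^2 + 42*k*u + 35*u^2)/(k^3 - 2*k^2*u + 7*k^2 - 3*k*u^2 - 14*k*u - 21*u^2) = (-k - 5*u)/(-k + 3*u)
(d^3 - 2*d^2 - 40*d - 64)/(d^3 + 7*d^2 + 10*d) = (d^2 - 4*d - 32)/(d*(d + 5))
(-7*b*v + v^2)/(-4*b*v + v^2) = (7*b - v)/(4*b - v)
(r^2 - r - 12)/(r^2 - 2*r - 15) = (r - 4)/(r - 5)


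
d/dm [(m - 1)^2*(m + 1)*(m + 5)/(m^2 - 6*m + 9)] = 2*(m^4 - 4*m^3 - 18*m^2 + 20*m + 1)/(m^3 - 9*m^2 + 27*m - 27)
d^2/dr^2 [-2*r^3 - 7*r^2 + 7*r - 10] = -12*r - 14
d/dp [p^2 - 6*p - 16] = 2*p - 6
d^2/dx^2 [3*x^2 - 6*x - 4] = 6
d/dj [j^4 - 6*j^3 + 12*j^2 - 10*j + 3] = 4*j^3 - 18*j^2 + 24*j - 10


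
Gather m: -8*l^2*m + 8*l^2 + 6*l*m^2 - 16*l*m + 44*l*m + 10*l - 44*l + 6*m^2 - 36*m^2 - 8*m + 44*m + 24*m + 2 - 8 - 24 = 8*l^2 - 34*l + m^2*(6*l - 30) + m*(-8*l^2 + 28*l + 60) - 30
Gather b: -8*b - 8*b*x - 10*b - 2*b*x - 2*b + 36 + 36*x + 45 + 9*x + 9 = b*(-10*x - 20) + 45*x + 90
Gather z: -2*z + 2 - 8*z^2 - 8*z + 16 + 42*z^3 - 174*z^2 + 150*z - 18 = 42*z^3 - 182*z^2 + 140*z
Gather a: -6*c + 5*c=-c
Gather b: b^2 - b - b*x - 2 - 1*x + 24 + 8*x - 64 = b^2 + b*(-x - 1) + 7*x - 42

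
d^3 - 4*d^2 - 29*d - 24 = (d - 8)*(d + 1)*(d + 3)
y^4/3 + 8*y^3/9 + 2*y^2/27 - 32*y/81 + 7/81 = (y/3 + 1/3)*(y - 1/3)^2*(y + 7/3)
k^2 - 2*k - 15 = (k - 5)*(k + 3)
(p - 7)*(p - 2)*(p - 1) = p^3 - 10*p^2 + 23*p - 14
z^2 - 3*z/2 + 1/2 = (z - 1)*(z - 1/2)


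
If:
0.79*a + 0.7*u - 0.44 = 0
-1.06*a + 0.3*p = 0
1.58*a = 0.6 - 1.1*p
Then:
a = 0.11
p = 0.39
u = 0.50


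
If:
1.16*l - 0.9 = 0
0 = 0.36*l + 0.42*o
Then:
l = 0.78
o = -0.67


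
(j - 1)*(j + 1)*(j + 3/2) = j^3 + 3*j^2/2 - j - 3/2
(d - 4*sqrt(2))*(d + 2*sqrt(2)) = d^2 - 2*sqrt(2)*d - 16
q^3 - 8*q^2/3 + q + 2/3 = (q - 2)*(q - 1)*(q + 1/3)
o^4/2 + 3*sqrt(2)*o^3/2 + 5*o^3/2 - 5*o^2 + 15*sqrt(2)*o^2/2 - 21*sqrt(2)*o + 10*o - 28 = (o/2 + sqrt(2))*(o - 2)*(o + 7)*(o + sqrt(2))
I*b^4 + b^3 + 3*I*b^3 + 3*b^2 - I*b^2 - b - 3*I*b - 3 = (b - 1)*(b + 3)*(b - I)*(I*b + I)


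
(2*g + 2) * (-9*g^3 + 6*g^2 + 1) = -18*g^4 - 6*g^3 + 12*g^2 + 2*g + 2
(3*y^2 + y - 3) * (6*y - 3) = 18*y^3 - 3*y^2 - 21*y + 9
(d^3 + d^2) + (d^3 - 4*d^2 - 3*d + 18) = 2*d^3 - 3*d^2 - 3*d + 18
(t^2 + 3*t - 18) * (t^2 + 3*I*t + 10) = t^4 + 3*t^3 + 3*I*t^3 - 8*t^2 + 9*I*t^2 + 30*t - 54*I*t - 180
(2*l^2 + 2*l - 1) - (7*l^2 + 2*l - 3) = 2 - 5*l^2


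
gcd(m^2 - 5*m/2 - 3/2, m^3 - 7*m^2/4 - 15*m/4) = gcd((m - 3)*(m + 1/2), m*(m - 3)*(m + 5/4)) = m - 3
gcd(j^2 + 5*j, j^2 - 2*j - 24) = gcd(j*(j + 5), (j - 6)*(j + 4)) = 1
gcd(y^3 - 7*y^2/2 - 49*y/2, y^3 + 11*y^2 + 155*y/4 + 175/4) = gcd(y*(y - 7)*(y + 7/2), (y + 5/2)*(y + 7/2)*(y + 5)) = y + 7/2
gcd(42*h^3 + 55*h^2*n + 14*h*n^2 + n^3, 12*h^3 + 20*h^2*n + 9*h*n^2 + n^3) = 6*h^2 + 7*h*n + n^2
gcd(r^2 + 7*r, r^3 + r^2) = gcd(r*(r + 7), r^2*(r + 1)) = r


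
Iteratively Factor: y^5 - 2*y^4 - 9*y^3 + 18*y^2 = (y + 3)*(y^4 - 5*y^3 + 6*y^2) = y*(y + 3)*(y^3 - 5*y^2 + 6*y) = y^2*(y + 3)*(y^2 - 5*y + 6) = y^2*(y - 2)*(y + 3)*(y - 3)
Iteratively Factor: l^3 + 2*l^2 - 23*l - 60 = (l + 4)*(l^2 - 2*l - 15) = (l - 5)*(l + 4)*(l + 3)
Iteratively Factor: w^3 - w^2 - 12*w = (w - 4)*(w^2 + 3*w) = w*(w - 4)*(w + 3)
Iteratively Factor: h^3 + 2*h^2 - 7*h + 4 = (h + 4)*(h^2 - 2*h + 1) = (h - 1)*(h + 4)*(h - 1)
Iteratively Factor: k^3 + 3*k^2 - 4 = (k + 2)*(k^2 + k - 2) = (k - 1)*(k + 2)*(k + 2)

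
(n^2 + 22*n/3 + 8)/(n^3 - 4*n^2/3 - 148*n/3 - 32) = (3*n + 4)/(3*n^2 - 22*n - 16)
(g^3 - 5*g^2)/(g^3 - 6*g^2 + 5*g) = g/(g - 1)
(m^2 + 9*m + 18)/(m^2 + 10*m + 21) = (m + 6)/(m + 7)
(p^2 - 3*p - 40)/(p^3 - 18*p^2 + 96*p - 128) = (p + 5)/(p^2 - 10*p + 16)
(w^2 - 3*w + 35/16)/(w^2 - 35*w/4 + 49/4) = (w - 5/4)/(w - 7)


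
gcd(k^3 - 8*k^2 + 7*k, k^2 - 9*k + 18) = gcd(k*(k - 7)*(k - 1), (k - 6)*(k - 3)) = 1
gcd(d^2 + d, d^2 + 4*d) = d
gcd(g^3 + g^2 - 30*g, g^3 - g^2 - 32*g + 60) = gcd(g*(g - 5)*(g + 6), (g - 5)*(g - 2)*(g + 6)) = g^2 + g - 30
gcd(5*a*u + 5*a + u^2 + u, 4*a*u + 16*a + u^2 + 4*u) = 1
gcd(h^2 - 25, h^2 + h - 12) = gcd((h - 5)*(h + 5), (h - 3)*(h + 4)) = 1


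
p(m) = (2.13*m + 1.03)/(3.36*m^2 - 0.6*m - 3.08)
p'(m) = (0.6 - 6.72*m)*(2.13*m + 1.03)/(3.36*m^2 - 0.6*m - 3.08)^2 + 2.13/(3.36*m^2 - 0.6*m - 3.08)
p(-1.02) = -1.11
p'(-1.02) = -5.99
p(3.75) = 0.22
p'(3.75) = -0.08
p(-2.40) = -0.23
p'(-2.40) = -0.10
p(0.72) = -1.45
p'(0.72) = -4.67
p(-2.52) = -0.22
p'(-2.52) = -0.09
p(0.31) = -0.57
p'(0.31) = -1.01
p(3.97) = 0.20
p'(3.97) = -0.06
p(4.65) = 0.16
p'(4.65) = -0.04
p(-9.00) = -0.07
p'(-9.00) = -0.01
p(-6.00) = -0.10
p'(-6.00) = -0.02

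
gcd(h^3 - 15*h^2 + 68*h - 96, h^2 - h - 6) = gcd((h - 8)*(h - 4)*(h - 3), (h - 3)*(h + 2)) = h - 3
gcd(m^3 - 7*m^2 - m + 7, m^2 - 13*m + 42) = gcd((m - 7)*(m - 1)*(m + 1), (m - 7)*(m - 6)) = m - 7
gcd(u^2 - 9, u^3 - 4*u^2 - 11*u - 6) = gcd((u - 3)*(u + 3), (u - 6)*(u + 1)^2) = 1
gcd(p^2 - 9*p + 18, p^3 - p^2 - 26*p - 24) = p - 6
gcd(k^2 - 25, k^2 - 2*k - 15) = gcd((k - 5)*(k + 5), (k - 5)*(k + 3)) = k - 5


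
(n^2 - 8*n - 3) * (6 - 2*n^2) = -2*n^4 + 16*n^3 + 12*n^2 - 48*n - 18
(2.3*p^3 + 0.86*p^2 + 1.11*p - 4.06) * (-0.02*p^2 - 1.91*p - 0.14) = -0.046*p^5 - 4.4102*p^4 - 1.9868*p^3 - 2.1593*p^2 + 7.5992*p + 0.5684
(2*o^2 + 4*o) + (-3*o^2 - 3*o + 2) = -o^2 + o + 2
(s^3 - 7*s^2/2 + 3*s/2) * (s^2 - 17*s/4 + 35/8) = s^5 - 31*s^4/4 + 83*s^3/4 - 347*s^2/16 + 105*s/16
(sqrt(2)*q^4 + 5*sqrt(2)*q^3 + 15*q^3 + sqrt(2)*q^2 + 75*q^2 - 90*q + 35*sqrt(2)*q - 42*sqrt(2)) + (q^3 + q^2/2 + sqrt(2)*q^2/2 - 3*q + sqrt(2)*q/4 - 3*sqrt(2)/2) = sqrt(2)*q^4 + 5*sqrt(2)*q^3 + 16*q^3 + 3*sqrt(2)*q^2/2 + 151*q^2/2 - 93*q + 141*sqrt(2)*q/4 - 87*sqrt(2)/2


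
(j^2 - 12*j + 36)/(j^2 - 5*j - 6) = (j - 6)/(j + 1)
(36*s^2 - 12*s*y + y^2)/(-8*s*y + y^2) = (-36*s^2 + 12*s*y - y^2)/(y*(8*s - y))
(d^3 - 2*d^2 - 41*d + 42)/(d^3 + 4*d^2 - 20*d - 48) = (d^2 - 8*d + 7)/(d^2 - 2*d - 8)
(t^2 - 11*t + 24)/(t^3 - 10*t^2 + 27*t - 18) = (t - 8)/(t^2 - 7*t + 6)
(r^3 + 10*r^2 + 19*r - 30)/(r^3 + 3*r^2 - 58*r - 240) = (r - 1)/(r - 8)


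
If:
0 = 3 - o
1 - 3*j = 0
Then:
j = 1/3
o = 3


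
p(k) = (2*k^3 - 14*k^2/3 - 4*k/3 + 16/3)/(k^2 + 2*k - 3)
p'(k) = (-2*k - 2)*(2*k^3 - 14*k^2/3 - 4*k/3 + 16/3)/(k^2 + 2*k - 3)^2 + (6*k^2 - 28*k/3 - 4/3)/(k^2 + 2*k - 3)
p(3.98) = 2.51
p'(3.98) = 1.52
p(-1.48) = 2.49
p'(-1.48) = -7.43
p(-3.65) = -49.37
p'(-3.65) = -49.30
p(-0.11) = -1.69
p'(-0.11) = -0.86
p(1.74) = -0.17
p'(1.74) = 0.43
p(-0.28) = -1.52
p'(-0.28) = -1.13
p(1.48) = -0.18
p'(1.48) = -0.53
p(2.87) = 0.94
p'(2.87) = 1.28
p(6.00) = 5.81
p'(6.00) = 1.72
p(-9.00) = -30.31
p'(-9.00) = 1.39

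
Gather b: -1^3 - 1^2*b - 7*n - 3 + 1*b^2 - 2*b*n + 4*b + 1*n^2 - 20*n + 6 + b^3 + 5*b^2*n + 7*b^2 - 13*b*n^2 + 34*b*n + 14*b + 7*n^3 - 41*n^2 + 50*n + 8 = b^3 + b^2*(5*n + 8) + b*(-13*n^2 + 32*n + 17) + 7*n^3 - 40*n^2 + 23*n + 10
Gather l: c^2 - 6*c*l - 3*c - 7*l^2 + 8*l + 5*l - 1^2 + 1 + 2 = c^2 - 3*c - 7*l^2 + l*(13 - 6*c) + 2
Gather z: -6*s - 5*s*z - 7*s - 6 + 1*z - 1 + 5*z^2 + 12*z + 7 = -13*s + 5*z^2 + z*(13 - 5*s)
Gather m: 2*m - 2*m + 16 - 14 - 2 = 0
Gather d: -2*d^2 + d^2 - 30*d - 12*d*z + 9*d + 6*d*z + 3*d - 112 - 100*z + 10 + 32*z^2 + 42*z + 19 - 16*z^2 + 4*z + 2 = -d^2 + d*(-6*z - 18) + 16*z^2 - 54*z - 81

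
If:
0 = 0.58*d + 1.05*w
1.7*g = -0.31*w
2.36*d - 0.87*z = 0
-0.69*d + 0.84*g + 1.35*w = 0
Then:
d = 0.00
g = 0.00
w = 0.00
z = 0.00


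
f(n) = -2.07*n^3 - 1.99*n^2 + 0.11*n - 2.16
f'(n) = -6.21*n^2 - 3.98*n + 0.11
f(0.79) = -4.34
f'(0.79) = -6.91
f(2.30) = -37.62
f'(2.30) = -41.89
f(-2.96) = 33.76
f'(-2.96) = -42.52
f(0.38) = -2.52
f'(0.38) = -2.30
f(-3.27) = 48.58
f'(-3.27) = -53.28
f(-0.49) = -2.45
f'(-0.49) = 0.57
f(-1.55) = 0.60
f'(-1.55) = -8.64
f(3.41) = -107.00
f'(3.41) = -85.67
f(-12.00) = 3286.92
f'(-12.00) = -846.37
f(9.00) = -1671.39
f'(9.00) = -538.72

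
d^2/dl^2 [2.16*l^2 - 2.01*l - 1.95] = 4.32000000000000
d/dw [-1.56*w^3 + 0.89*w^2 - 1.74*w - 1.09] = -4.68*w^2 + 1.78*w - 1.74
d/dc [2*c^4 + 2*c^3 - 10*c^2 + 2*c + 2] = 8*c^3 + 6*c^2 - 20*c + 2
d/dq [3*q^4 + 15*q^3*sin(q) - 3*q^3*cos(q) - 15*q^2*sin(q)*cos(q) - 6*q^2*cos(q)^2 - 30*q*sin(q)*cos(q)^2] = 3*q^3*sin(q) + 15*q^3*cos(q) + 12*q^3 + 45*q^2*sin(q) + 6*q^2*sin(2*q) - 9*q^2*cos(q) - 15*q^2*cos(2*q) - 15*q*sin(2*q) - 15*q*cos(q)/2 - 6*q*cos(2*q) - 45*q*cos(3*q)/2 - 6*q - 15*sin(q)/2 - 15*sin(3*q)/2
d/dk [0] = 0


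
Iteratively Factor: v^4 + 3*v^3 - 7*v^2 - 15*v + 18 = (v - 1)*(v^3 + 4*v^2 - 3*v - 18) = (v - 2)*(v - 1)*(v^2 + 6*v + 9) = (v - 2)*(v - 1)*(v + 3)*(v + 3)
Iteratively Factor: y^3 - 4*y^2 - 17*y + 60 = (y - 5)*(y^2 + y - 12) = (y - 5)*(y - 3)*(y + 4)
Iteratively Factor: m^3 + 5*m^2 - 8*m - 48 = (m - 3)*(m^2 + 8*m + 16) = (m - 3)*(m + 4)*(m + 4)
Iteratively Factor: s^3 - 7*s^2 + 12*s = (s - 4)*(s^2 - 3*s) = (s - 4)*(s - 3)*(s)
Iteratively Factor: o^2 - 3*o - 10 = (o + 2)*(o - 5)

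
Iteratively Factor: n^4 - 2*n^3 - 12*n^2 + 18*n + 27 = (n - 3)*(n^3 + n^2 - 9*n - 9) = (n - 3)^2*(n^2 + 4*n + 3) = (n - 3)^2*(n + 1)*(n + 3)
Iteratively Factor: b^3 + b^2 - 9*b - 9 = (b + 1)*(b^2 - 9) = (b - 3)*(b + 1)*(b + 3)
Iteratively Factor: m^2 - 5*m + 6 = (m - 2)*(m - 3)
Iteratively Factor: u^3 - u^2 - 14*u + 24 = (u + 4)*(u^2 - 5*u + 6) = (u - 2)*(u + 4)*(u - 3)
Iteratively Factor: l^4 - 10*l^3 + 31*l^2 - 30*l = (l - 5)*(l^3 - 5*l^2 + 6*l) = (l - 5)*(l - 2)*(l^2 - 3*l) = (l - 5)*(l - 3)*(l - 2)*(l)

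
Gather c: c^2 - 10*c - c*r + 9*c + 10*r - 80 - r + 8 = c^2 + c*(-r - 1) + 9*r - 72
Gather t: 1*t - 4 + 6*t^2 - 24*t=6*t^2 - 23*t - 4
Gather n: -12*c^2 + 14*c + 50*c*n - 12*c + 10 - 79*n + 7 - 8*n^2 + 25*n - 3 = -12*c^2 + 2*c - 8*n^2 + n*(50*c - 54) + 14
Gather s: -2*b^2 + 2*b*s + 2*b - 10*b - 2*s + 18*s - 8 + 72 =-2*b^2 - 8*b + s*(2*b + 16) + 64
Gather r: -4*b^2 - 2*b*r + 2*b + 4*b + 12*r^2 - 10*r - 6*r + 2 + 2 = -4*b^2 + 6*b + 12*r^2 + r*(-2*b - 16) + 4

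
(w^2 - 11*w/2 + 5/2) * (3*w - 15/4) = 3*w^3 - 81*w^2/4 + 225*w/8 - 75/8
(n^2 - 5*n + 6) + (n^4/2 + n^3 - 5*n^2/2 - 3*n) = n^4/2 + n^3 - 3*n^2/2 - 8*n + 6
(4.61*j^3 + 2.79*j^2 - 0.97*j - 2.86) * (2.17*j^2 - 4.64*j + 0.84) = 10.0037*j^5 - 15.3361*j^4 - 11.1781*j^3 + 0.6382*j^2 + 12.4556*j - 2.4024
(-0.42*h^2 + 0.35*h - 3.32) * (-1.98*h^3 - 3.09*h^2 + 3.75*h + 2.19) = 0.8316*h^5 + 0.6048*h^4 + 3.9171*h^3 + 10.6515*h^2 - 11.6835*h - 7.2708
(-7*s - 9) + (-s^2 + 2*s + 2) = -s^2 - 5*s - 7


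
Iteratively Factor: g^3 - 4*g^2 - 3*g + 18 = (g - 3)*(g^2 - g - 6) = (g - 3)^2*(g + 2)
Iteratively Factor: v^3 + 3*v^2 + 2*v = (v)*(v^2 + 3*v + 2) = v*(v + 1)*(v + 2)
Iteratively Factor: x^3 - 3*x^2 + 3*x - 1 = (x - 1)*(x^2 - 2*x + 1) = (x - 1)^2*(x - 1)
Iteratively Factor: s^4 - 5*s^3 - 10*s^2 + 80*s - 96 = (s - 4)*(s^3 - s^2 - 14*s + 24) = (s - 4)*(s - 2)*(s^2 + s - 12) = (s - 4)*(s - 3)*(s - 2)*(s + 4)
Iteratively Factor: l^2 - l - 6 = (l + 2)*(l - 3)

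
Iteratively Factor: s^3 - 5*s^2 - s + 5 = (s - 5)*(s^2 - 1) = (s - 5)*(s - 1)*(s + 1)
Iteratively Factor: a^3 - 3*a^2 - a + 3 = (a + 1)*(a^2 - 4*a + 3) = (a - 3)*(a + 1)*(a - 1)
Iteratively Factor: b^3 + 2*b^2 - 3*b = (b + 3)*(b^2 - b) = (b - 1)*(b + 3)*(b)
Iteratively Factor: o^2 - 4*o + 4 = (o - 2)*(o - 2)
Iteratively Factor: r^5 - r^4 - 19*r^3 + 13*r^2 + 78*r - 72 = (r - 2)*(r^4 + r^3 - 17*r^2 - 21*r + 36) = (r - 2)*(r + 3)*(r^3 - 2*r^2 - 11*r + 12) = (r - 2)*(r - 1)*(r + 3)*(r^2 - r - 12) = (r - 4)*(r - 2)*(r - 1)*(r + 3)*(r + 3)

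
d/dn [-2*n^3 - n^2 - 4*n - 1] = -6*n^2 - 2*n - 4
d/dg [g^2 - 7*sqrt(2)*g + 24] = 2*g - 7*sqrt(2)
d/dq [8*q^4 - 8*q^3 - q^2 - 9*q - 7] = 32*q^3 - 24*q^2 - 2*q - 9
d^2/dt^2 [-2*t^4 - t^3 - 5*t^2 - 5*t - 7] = -24*t^2 - 6*t - 10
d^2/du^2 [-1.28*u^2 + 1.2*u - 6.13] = -2.56000000000000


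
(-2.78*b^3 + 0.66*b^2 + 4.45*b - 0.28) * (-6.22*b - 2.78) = 17.2916*b^4 + 3.6232*b^3 - 29.5138*b^2 - 10.6294*b + 0.7784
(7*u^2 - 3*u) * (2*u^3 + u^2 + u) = 14*u^5 + u^4 + 4*u^3 - 3*u^2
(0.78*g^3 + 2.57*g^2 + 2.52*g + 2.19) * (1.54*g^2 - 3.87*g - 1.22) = 1.2012*g^5 + 0.9392*g^4 - 7.0167*g^3 - 9.5152*g^2 - 11.5497*g - 2.6718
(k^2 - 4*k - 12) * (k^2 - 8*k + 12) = k^4 - 12*k^3 + 32*k^2 + 48*k - 144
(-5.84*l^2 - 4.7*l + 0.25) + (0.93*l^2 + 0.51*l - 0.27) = -4.91*l^2 - 4.19*l - 0.02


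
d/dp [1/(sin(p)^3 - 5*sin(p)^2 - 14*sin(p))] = (-3*cos(p) + 10/tan(p) + 14*cos(p)/sin(p)^2)/((sin(p) - 7)^2*(sin(p) + 2)^2)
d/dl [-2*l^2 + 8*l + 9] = 8 - 4*l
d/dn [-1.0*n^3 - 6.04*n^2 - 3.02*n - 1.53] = -3.0*n^2 - 12.08*n - 3.02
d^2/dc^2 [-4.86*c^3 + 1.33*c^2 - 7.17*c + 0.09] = 2.66 - 29.16*c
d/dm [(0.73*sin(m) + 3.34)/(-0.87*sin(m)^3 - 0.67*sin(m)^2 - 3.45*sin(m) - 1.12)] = (1.2702*sin(m)^3 + 9.2065*sin(m)^2 + 4.4756*sin(m) + 10.7054)*cos(m)/(0.7569*sin(m)^6 + 1.1658*sin(m)^5 + 6.4519*sin(m)^4 + 6.5718*sin(m)^3 + 13.4033*sin(m)^2 + 7.728*sin(m) + 1.2544)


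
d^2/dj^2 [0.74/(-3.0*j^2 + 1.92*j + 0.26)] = (-13.32*j^2 + 8.5248*j + 0.74*(6.0*j - 1.92)*(12.0*j - 3.84) + 1.1544)/(-3.0*j^2 + 1.92*j + 0.26)^3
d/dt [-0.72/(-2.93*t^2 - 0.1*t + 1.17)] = (-4.2192*t - 0.072)/(2.93*t^2 + 0.1*t - 1.17)^2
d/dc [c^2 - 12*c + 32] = 2*c - 12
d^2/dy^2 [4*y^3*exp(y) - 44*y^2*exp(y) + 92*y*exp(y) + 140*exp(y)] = 4*(y^3 - 5*y^2 - 15*y + 59)*exp(y)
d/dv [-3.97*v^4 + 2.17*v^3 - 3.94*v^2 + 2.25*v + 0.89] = -15.88*v^3 + 6.51*v^2 - 7.88*v + 2.25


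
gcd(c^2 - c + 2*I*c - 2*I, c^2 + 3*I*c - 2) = c + 2*I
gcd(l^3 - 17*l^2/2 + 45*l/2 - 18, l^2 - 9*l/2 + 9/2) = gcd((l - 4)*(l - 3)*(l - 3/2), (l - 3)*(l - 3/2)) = l^2 - 9*l/2 + 9/2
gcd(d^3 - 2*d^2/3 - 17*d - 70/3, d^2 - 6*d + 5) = d - 5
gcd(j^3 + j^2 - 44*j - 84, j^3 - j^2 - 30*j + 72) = j + 6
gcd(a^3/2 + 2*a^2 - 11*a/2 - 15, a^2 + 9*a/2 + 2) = 1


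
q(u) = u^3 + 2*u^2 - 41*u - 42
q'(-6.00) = 43.00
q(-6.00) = 60.00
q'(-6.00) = 43.00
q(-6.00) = 60.00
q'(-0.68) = -42.33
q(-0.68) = -13.51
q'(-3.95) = -9.99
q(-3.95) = 89.53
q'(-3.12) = -24.28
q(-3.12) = 75.02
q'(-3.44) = -19.26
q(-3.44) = 82.00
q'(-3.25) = -22.31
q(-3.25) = 78.05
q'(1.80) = -24.08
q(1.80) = -103.49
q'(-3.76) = -13.63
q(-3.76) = 87.28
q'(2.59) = -10.52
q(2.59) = -117.40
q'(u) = 3*u^2 + 4*u - 41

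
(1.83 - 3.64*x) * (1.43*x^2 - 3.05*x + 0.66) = -5.2052*x^3 + 13.7189*x^2 - 7.9839*x + 1.2078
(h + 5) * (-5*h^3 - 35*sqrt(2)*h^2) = -5*h^4 - 35*sqrt(2)*h^3 - 25*h^3 - 175*sqrt(2)*h^2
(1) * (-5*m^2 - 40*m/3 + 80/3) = -5*m^2 - 40*m/3 + 80/3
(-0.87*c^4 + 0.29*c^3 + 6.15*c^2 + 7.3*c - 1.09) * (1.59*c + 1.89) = -1.3833*c^5 - 1.1832*c^4 + 10.3266*c^3 + 23.2305*c^2 + 12.0639*c - 2.0601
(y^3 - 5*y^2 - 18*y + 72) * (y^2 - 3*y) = y^5 - 8*y^4 - 3*y^3 + 126*y^2 - 216*y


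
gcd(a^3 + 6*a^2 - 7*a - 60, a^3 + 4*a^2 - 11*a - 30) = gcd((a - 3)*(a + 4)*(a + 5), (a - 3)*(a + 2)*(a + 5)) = a^2 + 2*a - 15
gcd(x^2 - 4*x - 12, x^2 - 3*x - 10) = x + 2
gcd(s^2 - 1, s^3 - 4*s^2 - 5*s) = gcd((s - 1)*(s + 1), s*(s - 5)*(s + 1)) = s + 1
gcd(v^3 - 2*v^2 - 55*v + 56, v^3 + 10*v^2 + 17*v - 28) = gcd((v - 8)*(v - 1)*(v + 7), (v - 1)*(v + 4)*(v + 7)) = v^2 + 6*v - 7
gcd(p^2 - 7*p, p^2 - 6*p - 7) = p - 7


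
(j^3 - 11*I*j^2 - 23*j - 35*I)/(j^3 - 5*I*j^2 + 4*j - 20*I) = (j^2 - 6*I*j + 7)/(j^2 + 4)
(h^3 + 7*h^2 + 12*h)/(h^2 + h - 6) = h*(h + 4)/(h - 2)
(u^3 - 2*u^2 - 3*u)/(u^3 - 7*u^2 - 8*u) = (u - 3)/(u - 8)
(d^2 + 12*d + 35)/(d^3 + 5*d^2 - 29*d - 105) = (d + 5)/(d^2 - 2*d - 15)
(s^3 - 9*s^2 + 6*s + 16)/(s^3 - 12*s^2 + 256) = (s^2 - s - 2)/(s^2 - 4*s - 32)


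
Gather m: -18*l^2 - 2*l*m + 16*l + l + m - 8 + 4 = -18*l^2 + 17*l + m*(1 - 2*l) - 4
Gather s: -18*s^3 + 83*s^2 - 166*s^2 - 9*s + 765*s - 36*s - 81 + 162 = -18*s^3 - 83*s^2 + 720*s + 81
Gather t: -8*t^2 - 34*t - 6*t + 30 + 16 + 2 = -8*t^2 - 40*t + 48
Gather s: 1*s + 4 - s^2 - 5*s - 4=-s^2 - 4*s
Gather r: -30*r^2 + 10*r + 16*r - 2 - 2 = -30*r^2 + 26*r - 4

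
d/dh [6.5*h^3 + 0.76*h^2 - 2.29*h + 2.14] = 19.5*h^2 + 1.52*h - 2.29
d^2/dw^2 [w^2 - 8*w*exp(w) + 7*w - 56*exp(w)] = -8*w*exp(w) - 72*exp(w) + 2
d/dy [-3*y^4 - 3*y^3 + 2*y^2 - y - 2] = -12*y^3 - 9*y^2 + 4*y - 1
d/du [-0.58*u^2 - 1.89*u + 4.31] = -1.16*u - 1.89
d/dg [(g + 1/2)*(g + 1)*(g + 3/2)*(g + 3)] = 4*g^3 + 18*g^2 + 47*g/2 + 9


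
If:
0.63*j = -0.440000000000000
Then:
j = -0.70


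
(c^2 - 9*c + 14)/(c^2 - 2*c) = (c - 7)/c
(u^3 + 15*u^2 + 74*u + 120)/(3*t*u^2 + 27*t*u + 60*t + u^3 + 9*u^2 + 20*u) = (u + 6)/(3*t + u)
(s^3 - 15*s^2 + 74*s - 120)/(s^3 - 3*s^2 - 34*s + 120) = (s - 6)/(s + 6)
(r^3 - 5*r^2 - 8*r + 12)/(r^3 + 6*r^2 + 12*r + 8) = (r^2 - 7*r + 6)/(r^2 + 4*r + 4)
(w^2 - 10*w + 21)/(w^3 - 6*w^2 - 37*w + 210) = (w - 3)/(w^2 + w - 30)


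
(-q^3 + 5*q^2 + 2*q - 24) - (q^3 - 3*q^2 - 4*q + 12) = -2*q^3 + 8*q^2 + 6*q - 36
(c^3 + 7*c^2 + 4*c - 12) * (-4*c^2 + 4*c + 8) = -4*c^5 - 24*c^4 + 20*c^3 + 120*c^2 - 16*c - 96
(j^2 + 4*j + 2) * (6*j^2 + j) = 6*j^4 + 25*j^3 + 16*j^2 + 2*j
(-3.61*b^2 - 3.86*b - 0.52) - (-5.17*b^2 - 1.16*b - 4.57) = 1.56*b^2 - 2.7*b + 4.05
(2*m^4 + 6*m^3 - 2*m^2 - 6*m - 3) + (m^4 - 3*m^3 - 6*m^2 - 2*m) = 3*m^4 + 3*m^3 - 8*m^2 - 8*m - 3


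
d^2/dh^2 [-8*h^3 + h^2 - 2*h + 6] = 2 - 48*h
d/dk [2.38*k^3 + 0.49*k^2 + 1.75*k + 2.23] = 7.14*k^2 + 0.98*k + 1.75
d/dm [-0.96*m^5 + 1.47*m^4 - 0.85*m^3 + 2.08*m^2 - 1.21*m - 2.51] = -4.8*m^4 + 5.88*m^3 - 2.55*m^2 + 4.16*m - 1.21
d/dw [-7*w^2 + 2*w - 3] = 2 - 14*w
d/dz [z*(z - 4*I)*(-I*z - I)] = -3*I*z^2 - 2*z*(4 + I) - 4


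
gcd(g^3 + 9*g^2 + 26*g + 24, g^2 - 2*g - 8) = g + 2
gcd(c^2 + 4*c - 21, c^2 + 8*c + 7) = c + 7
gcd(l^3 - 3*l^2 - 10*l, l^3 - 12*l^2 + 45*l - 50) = l - 5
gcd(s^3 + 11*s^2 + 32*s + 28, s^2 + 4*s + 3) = 1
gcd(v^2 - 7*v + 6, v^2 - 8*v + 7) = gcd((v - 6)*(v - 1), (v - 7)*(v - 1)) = v - 1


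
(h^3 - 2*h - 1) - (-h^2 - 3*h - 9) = h^3 + h^2 + h + 8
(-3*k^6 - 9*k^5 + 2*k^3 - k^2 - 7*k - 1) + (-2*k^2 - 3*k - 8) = -3*k^6 - 9*k^5 + 2*k^3 - 3*k^2 - 10*k - 9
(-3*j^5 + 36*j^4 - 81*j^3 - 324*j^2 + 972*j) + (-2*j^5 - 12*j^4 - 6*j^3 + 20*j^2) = -5*j^5 + 24*j^4 - 87*j^3 - 304*j^2 + 972*j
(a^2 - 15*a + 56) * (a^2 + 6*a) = a^4 - 9*a^3 - 34*a^2 + 336*a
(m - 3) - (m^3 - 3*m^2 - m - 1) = -m^3 + 3*m^2 + 2*m - 2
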